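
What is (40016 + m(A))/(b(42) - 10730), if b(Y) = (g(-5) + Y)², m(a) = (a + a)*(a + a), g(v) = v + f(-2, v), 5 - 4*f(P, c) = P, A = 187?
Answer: -2878272/147655 ≈ -19.493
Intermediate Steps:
f(P, c) = 5/4 - P/4
g(v) = 7/4 + v (g(v) = v + (5/4 - ¼*(-2)) = v + (5/4 + ½) = v + 7/4 = 7/4 + v)
m(a) = 4*a² (m(a) = (2*a)*(2*a) = 4*a²)
b(Y) = (-13/4 + Y)² (b(Y) = ((7/4 - 5) + Y)² = (-13/4 + Y)²)
(40016 + m(A))/(b(42) - 10730) = (40016 + 4*187²)/((-13 + 4*42)²/16 - 10730) = (40016 + 4*34969)/((-13 + 168)²/16 - 10730) = (40016 + 139876)/((1/16)*155² - 10730) = 179892/((1/16)*24025 - 10730) = 179892/(24025/16 - 10730) = 179892/(-147655/16) = 179892*(-16/147655) = -2878272/147655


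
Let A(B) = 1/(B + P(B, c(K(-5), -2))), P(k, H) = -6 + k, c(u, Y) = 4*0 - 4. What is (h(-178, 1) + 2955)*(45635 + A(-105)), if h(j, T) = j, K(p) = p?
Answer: 27373330543/216 ≈ 1.2673e+8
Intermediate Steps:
c(u, Y) = -4 (c(u, Y) = 0 - 4 = -4)
A(B) = 1/(-6 + 2*B) (A(B) = 1/(B + (-6 + B)) = 1/(-6 + 2*B))
(h(-178, 1) + 2955)*(45635 + A(-105)) = (-178 + 2955)*(45635 + 1/(2*(-3 - 105))) = 2777*(45635 + (½)/(-108)) = 2777*(45635 + (½)*(-1/108)) = 2777*(45635 - 1/216) = 2777*(9857159/216) = 27373330543/216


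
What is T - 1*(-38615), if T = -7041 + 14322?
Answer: 45896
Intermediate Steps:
T = 7281
T - 1*(-38615) = 7281 - 1*(-38615) = 7281 + 38615 = 45896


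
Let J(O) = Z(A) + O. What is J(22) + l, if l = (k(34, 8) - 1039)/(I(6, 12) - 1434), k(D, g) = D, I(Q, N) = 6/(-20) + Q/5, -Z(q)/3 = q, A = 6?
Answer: 22458/4777 ≈ 4.7013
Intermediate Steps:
Z(q) = -3*q
I(Q, N) = -3/10 + Q/5 (I(Q, N) = 6*(-1/20) + Q*(1/5) = -3/10 + Q/5)
l = 3350/4777 (l = (34 - 1039)/((-3/10 + (1/5)*6) - 1434) = -1005/((-3/10 + 6/5) - 1434) = -1005/(9/10 - 1434) = -1005/(-14331/10) = -1005*(-10/14331) = 3350/4777 ≈ 0.70128)
J(O) = -18 + O (J(O) = -3*6 + O = -18 + O)
J(22) + l = (-18 + 22) + 3350/4777 = 4 + 3350/4777 = 22458/4777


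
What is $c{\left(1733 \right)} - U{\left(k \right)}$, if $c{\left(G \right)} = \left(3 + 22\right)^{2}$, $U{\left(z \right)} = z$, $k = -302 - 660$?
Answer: $1587$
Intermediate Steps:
$k = -962$
$c{\left(G \right)} = 625$ ($c{\left(G \right)} = 25^{2} = 625$)
$c{\left(1733 \right)} - U{\left(k \right)} = 625 - -962 = 625 + 962 = 1587$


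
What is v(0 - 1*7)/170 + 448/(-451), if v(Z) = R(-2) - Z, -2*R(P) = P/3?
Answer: -109279/115005 ≈ -0.95021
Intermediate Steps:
R(P) = -P/6 (R(P) = -P/(2*3) = -P/6)
v(Z) = ⅓ - Z (v(Z) = -⅙*(-2) - Z = ⅓ - Z)
v(0 - 1*7)/170 + 448/(-451) = (⅓ - (0 - 1*7))/170 + 448/(-451) = (⅓ - (0 - 7))*(1/170) + 448*(-1/451) = (⅓ - 1*(-7))*(1/170) - 448/451 = (⅓ + 7)*(1/170) - 448/451 = (22/3)*(1/170) - 448/451 = 11/255 - 448/451 = -109279/115005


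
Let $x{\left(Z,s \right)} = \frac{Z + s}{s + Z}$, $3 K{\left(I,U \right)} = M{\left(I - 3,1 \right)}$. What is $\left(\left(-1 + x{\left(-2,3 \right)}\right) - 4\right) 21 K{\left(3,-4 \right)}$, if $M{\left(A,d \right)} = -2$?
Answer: $56$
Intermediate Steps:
$K{\left(I,U \right)} = - \frac{2}{3}$ ($K{\left(I,U \right)} = \frac{1}{3} \left(-2\right) = - \frac{2}{3}$)
$x{\left(Z,s \right)} = 1$ ($x{\left(Z,s \right)} = \frac{Z + s}{Z + s} = 1$)
$\left(\left(-1 + x{\left(-2,3 \right)}\right) - 4\right) 21 K{\left(3,-4 \right)} = \left(\left(-1 + 1\right) - 4\right) 21 \left(- \frac{2}{3}\right) = \left(0 - 4\right) 21 \left(- \frac{2}{3}\right) = \left(-4\right) 21 \left(- \frac{2}{3}\right) = \left(-84\right) \left(- \frac{2}{3}\right) = 56$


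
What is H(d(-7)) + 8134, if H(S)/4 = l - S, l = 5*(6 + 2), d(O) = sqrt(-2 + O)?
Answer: 8294 - 12*I ≈ 8294.0 - 12.0*I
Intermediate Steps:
l = 40 (l = 5*8 = 40)
H(S) = 160 - 4*S (H(S) = 4*(40 - S) = 160 - 4*S)
H(d(-7)) + 8134 = (160 - 4*sqrt(-2 - 7)) + 8134 = (160 - 12*I) + 8134 = 8294 - 12*I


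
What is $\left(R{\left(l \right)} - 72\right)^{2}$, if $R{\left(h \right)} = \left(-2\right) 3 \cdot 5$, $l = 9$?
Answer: $10404$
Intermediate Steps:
$R{\left(h \right)} = -30$ ($R{\left(h \right)} = \left(-6\right) 5 = -30$)
$\left(R{\left(l \right)} - 72\right)^{2} = \left(-30 - 72\right)^{2} = \left(-102\right)^{2} = 10404$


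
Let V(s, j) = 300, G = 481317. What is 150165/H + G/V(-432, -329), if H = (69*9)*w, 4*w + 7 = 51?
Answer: 123441701/75900 ≈ 1626.4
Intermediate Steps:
w = 11 (w = -7/4 + (¼)*51 = -7/4 + 51/4 = 11)
H = 6831 (H = (69*9)*11 = 621*11 = 6831)
150165/H + G/V(-432, -329) = 150165/6831 + 481317/300 = 150165*(1/6831) + 481317*(1/300) = 16685/759 + 160439/100 = 123441701/75900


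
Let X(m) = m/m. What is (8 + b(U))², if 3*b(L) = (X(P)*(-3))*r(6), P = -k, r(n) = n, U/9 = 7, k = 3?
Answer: 4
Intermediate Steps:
U = 63 (U = 9*7 = 63)
P = -3 (P = -1*3 = -3)
X(m) = 1
b(L) = -6 (b(L) = ((1*(-3))*6)/3 = (-3*6)/3 = (⅓)*(-18) = -6)
(8 + b(U))² = (8 - 6)² = 2² = 4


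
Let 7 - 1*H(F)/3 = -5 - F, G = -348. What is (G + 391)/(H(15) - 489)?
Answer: -43/408 ≈ -0.10539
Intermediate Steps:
H(F) = 36 + 3*F (H(F) = 21 - 3*(-5 - F) = 21 + (15 + 3*F) = 36 + 3*F)
(G + 391)/(H(15) - 489) = (-348 + 391)/((36 + 3*15) - 489) = 43/((36 + 45) - 489) = 43/(81 - 489) = 43/(-408) = 43*(-1/408) = -43/408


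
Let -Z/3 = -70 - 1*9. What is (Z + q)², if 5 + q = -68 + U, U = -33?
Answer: 17161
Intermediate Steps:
Z = 237 (Z = -3*(-70 - 1*9) = -3*(-70 - 9) = -3*(-79) = 237)
q = -106 (q = -5 + (-68 - 33) = -5 - 101 = -106)
(Z + q)² = (237 - 106)² = 131² = 17161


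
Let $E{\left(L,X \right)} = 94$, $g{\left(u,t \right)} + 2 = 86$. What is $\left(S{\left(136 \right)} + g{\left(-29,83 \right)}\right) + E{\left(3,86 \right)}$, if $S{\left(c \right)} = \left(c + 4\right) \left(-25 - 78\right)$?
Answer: $-14242$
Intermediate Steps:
$S{\left(c \right)} = -412 - 103 c$ ($S{\left(c \right)} = \left(4 + c\right) \left(-103\right) = -412 - 103 c$)
$g{\left(u,t \right)} = 84$ ($g{\left(u,t \right)} = -2 + 86 = 84$)
$\left(S{\left(136 \right)} + g{\left(-29,83 \right)}\right) + E{\left(3,86 \right)} = \left(\left(-412 - 14008\right) + 84\right) + 94 = \left(-14420 + 84\right) + 94 = -14336 + 94 = -14242$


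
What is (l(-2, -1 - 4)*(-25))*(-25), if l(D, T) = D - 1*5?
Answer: -4375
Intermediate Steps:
l(D, T) = -5 + D (l(D, T) = D - 5 = -5 + D)
(l(-2, -1 - 4)*(-25))*(-25) = ((-5 - 2)*(-25))*(-25) = -7*(-25)*(-25) = 175*(-25) = -4375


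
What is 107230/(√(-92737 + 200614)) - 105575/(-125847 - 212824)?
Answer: 105575/338671 + 107230*√107877/107877 ≈ 326.79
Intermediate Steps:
107230/(√(-92737 + 200614)) - 105575/(-125847 - 212824) = 107230/(√107877) - 105575/(-338671) = 107230*(√107877/107877) - 105575*(-1/338671) = 107230*√107877/107877 + 105575/338671 = 105575/338671 + 107230*√107877/107877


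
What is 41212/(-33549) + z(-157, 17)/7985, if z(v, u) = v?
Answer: -334345013/267888765 ≈ -1.2481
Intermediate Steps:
41212/(-33549) + z(-157, 17)/7985 = 41212/(-33549) - 157/7985 = 41212*(-1/33549) - 157*1/7985 = -41212/33549 - 157/7985 = -334345013/267888765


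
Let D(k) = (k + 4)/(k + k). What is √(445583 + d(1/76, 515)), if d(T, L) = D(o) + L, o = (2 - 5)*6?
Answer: √16059542/6 ≈ 667.91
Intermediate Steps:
o = -18 (o = -3*6 = -18)
D(k) = (4 + k)/(2*k) (D(k) = (4 + k)/((2*k)) = (4 + k)*(1/(2*k)) = (4 + k)/(2*k))
d(T, L) = 7/18 + L (d(T, L) = (½)*(4 - 18)/(-18) + L = (½)*(-1/18)*(-14) + L = 7/18 + L)
√(445583 + d(1/76, 515)) = √(445583 + (7/18 + 515)) = √(445583 + 9277/18) = √(8029771/18) = √16059542/6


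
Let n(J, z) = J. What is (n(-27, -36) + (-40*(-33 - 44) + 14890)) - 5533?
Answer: 12410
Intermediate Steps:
(n(-27, -36) + (-40*(-33 - 44) + 14890)) - 5533 = (-27 + (-40*(-33 - 44) + 14890)) - 5533 = (-27 + (-40*(-77) + 14890)) - 5533 = (-27 + (3080 + 14890)) - 5533 = (-27 + 17970) - 5533 = 17943 - 5533 = 12410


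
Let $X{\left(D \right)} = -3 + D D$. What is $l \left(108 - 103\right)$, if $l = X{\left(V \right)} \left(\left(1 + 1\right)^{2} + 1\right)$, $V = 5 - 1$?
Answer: $325$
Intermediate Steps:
$V = 4$ ($V = 5 - 1 = 4$)
$X{\left(D \right)} = -3 + D^{2}$
$l = 65$ ($l = \left(-3 + 4^{2}\right) \left(\left(1 + 1\right)^{2} + 1\right) = \left(-3 + 16\right) \left(2^{2} + 1\right) = 13 \left(4 + 1\right) = 13 \cdot 5 = 65$)
$l \left(108 - 103\right) = 65 \left(108 - 103\right) = 65 \cdot 5 = 325$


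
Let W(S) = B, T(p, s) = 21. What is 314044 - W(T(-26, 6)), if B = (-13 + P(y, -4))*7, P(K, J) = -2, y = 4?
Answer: 314149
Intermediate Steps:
B = -105 (B = (-13 - 2)*7 = -15*7 = -105)
W(S) = -105
314044 - W(T(-26, 6)) = 314044 - 1*(-105) = 314044 + 105 = 314149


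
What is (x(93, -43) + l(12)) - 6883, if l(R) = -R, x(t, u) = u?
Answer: -6938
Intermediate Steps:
(x(93, -43) + l(12)) - 6883 = (-43 - 1*12) - 6883 = (-43 - 12) - 6883 = -55 - 6883 = -6938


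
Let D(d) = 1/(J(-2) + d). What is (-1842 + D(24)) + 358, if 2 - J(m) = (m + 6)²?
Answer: -14839/10 ≈ -1483.9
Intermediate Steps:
J(m) = 2 - (6 + m)² (J(m) = 2 - (m + 6)² = 2 - (6 + m)²)
D(d) = 1/(-14 + d) (D(d) = 1/((2 - (6 - 2)²) + d) = 1/((2 - 1*4²) + d) = 1/((2 - 1*16) + d) = 1/((2 - 16) + d) = 1/(-14 + d))
(-1842 + D(24)) + 358 = (-1842 + 1/(-14 + 24)) + 358 = (-1842 + 1/10) + 358 = (-1842 + ⅒) + 358 = -18419/10 + 358 = -14839/10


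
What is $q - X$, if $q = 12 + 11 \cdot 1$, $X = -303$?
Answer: $326$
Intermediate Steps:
$q = 23$ ($q = 12 + 11 = 23$)
$q - X = 23 - -303 = 23 + 303 = 326$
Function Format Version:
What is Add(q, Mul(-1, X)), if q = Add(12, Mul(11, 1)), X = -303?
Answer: 326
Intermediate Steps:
q = 23 (q = Add(12, 11) = 23)
Add(q, Mul(-1, X)) = Add(23, Mul(-1, -303)) = Add(23, 303) = 326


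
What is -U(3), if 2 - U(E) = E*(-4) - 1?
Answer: -15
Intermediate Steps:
U(E) = 3 + 4*E (U(E) = 2 - (E*(-4) - 1) = 2 - (-4*E - 1) = 2 - (-1 - 4*E) = 2 + (1 + 4*E) = 3 + 4*E)
-U(3) = -(3 + 4*3) = -(3 + 12) = -1*15 = -15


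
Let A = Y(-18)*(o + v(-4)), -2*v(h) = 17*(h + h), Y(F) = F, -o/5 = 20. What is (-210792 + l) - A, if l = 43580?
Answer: -167788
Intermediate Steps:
o = -100 (o = -5*20 = -100)
v(h) = -17*h (v(h) = -17*(h + h)/2 = -17*2*h/2 = -17*h)
A = 576 (A = -18*(-100 - 17*(-4)) = -18*(-100 + 68) = -18*(-32) = 576)
(-210792 + l) - A = (-210792 + 43580) - 1*576 = -167212 - 576 = -167788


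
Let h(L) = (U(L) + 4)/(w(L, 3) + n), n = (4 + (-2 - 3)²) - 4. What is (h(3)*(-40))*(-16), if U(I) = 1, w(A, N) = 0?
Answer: 128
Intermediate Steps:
n = 25 (n = (4 + (-5)²) - 4 = (4 + 25) - 4 = 29 - 4 = 25)
h(L) = ⅕ (h(L) = (1 + 4)/(0 + 25) = 5/25 = 5*(1/25) = ⅕)
(h(3)*(-40))*(-16) = ((⅕)*(-40))*(-16) = -8*(-16) = 128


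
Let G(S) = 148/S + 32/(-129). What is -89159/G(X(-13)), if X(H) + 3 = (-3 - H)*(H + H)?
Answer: 3024897393/27508 ≈ 1.0996e+5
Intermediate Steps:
X(H) = -3 + 2*H*(-3 - H) (X(H) = -3 + (-3 - H)*(H + H) = -3 + (-3 - H)*(2*H) = -3 + 2*H*(-3 - H))
G(S) = -32/129 + 148/S (G(S) = 148/S + 32*(-1/129) = 148/S - 32/129 = -32/129 + 148/S)
-89159/G(X(-13)) = -89159/(-32/129 + 148/(-3 - 6*(-13) - 2*(-13)**2)) = -89159/(-32/129 + 148/(-3 + 78 - 2*169)) = -89159/(-32/129 + 148/(-3 + 78 - 338)) = -89159/(-32/129 + 148/(-263)) = -89159/(-32/129 + 148*(-1/263)) = -89159/(-32/129 - 148/263) = -89159/(-27508/33927) = -89159*(-33927/27508) = 3024897393/27508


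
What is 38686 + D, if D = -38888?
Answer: -202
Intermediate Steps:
38686 + D = 38686 - 38888 = -202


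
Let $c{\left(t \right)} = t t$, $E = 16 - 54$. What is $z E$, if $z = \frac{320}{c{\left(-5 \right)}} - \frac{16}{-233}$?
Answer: $- \frac{569696}{1165} \approx -489.01$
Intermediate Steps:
$E = -38$
$c{\left(t \right)} = t^{2}$
$z = \frac{14992}{1165}$ ($z = \frac{320}{\left(-5\right)^{2}} - \frac{16}{-233} = \frac{320}{25} - - \frac{16}{233} = 320 \cdot \frac{1}{25} + \frac{16}{233} = \frac{64}{5} + \frac{16}{233} = \frac{14992}{1165} \approx 12.869$)
$z E = \frac{14992}{1165} \left(-38\right) = - \frac{569696}{1165}$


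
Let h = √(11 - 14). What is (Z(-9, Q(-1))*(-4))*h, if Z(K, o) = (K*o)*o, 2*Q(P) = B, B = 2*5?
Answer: 900*I*√3 ≈ 1558.8*I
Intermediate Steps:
B = 10
Q(P) = 5 (Q(P) = (½)*10 = 5)
Z(K, o) = K*o²
h = I*√3 (h = √(-3) = I*√3 ≈ 1.732*I)
(Z(-9, Q(-1))*(-4))*h = (-9*5²*(-4))*(I*√3) = (-9*25*(-4))*(I*√3) = (-225*(-4))*(I*√3) = 900*(I*√3) = 900*I*√3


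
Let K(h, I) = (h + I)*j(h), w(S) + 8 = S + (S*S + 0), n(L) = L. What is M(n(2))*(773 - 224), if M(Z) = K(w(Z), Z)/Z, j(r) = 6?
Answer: 0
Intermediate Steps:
w(S) = -8 + S + S**2 (w(S) = -8 + (S + (S*S + 0)) = -8 + (S + (S**2 + 0)) = -8 + (S + S**2) = -8 + S + S**2)
K(h, I) = 6*I + 6*h (K(h, I) = (h + I)*6 = (I + h)*6 = 6*I + 6*h)
M(Z) = (-48 + 6*Z**2 + 12*Z)/Z (M(Z) = (6*Z + 6*(-8 + Z + Z**2))/Z = (6*Z + (-48 + 6*Z + 6*Z**2))/Z = (-48 + 6*Z**2 + 12*Z)/Z)
M(n(2))*(773 - 224) = (12 - 48/2 + 6*2)*(773 - 224) = (12 - 48*1/2 + 12)*549 = (12 - 24 + 12)*549 = 0*549 = 0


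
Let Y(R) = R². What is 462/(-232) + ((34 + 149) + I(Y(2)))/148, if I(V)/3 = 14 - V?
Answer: -1185/2146 ≈ -0.55219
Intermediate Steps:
I(V) = 42 - 3*V (I(V) = 3*(14 - V) = 42 - 3*V)
462/(-232) + ((34 + 149) + I(Y(2)))/148 = 462/(-232) + ((34 + 149) + (42 - 3*2²))/148 = 462*(-1/232) + (183 + (42 - 3*4))*(1/148) = -231/116 + (183 + (42 - 12))*(1/148) = -231/116 + (183 + 30)*(1/148) = -231/116 + 213*(1/148) = -231/116 + 213/148 = -1185/2146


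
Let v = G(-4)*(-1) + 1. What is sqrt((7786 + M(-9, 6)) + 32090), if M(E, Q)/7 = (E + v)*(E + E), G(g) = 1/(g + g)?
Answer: sqrt(163473)/2 ≈ 202.16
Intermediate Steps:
G(g) = 1/(2*g)
v = 9/8 (v = ((1/2)/(-4))*(-1) + 1 = ((1/2)*(-1/4))*(-1) + 1 = -1/8*(-1) + 1 = 1/8 + 1 = 9/8 ≈ 1.1250)
M(E, Q) = 14*E*(9/8 + E) (M(E, Q) = 7*((E + 9/8)*(E + E)) = 7*((9/8 + E)*(2*E)) = 7*(2*E*(9/8 + E)) = 14*E*(9/8 + E))
sqrt((7786 + M(-9, 6)) + 32090) = sqrt((7786 + (7/4)*(-9)*(9 + 8*(-9))) + 32090) = sqrt((7786 + (7/4)*(-9)*(9 - 72)) + 32090) = sqrt((7786 + (7/4)*(-9)*(-63)) + 32090) = sqrt((7786 + 3969/4) + 32090) = sqrt(35113/4 + 32090) = sqrt(163473/4) = sqrt(163473)/2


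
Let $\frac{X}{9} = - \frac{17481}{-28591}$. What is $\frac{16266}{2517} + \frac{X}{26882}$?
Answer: $\frac{4167390445595}{644841356818} \approx 6.4627$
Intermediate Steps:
$X = \frac{157329}{28591}$ ($X = 9 \left(- \frac{17481}{-28591}\right) = 9 \left(\left(-17481\right) \left(- \frac{1}{28591}\right)\right) = 9 \cdot \frac{17481}{28591} = \frac{157329}{28591} \approx 5.5027$)
$\frac{16266}{2517} + \frac{X}{26882} = \frac{16266}{2517} + \frac{157329}{28591 \cdot 26882} = 16266 \cdot \frac{1}{2517} + \frac{157329}{28591} \cdot \frac{1}{26882} = \frac{5422}{839} + \frac{157329}{768583262} = \frac{4167390445595}{644841356818}$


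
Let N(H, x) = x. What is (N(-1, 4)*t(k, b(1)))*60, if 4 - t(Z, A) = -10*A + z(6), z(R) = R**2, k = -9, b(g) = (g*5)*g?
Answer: 4320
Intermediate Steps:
b(g) = 5*g**2 (b(g) = (5*g)*g = 5*g**2)
t(Z, A) = -32 + 10*A (t(Z, A) = 4 - (-10*A + 6**2) = 4 - (-10*A + 36) = 4 - (36 - 10*A) = 4 + (-36 + 10*A) = -32 + 10*A)
(N(-1, 4)*t(k, b(1)))*60 = (4*(-32 + 10*(5*1**2)))*60 = (4*(-32 + 10*(5*1)))*60 = (4*(-32 + 10*5))*60 = (4*(-32 + 50))*60 = (4*18)*60 = 72*60 = 4320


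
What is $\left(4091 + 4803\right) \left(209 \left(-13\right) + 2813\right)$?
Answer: $853824$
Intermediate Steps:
$\left(4091 + 4803\right) \left(209 \left(-13\right) + 2813\right) = 8894 \left(-2717 + 2813\right) = 8894 \cdot 96 = 853824$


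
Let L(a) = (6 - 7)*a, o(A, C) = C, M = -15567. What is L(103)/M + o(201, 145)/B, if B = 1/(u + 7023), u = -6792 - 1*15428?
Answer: -34302896252/15567 ≈ -2.2036e+6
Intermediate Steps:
u = -22220 (u = -6792 - 15428 = -22220)
L(a) = -a
B = -1/15197 (B = 1/(-22220 + 7023) = 1/(-15197) = -1/15197 ≈ -6.5802e-5)
L(103)/M + o(201, 145)/B = -1*103/(-15567) + 145/(-1/15197) = -103*(-1/15567) + 145*(-15197) = 103/15567 - 2203565 = -34302896252/15567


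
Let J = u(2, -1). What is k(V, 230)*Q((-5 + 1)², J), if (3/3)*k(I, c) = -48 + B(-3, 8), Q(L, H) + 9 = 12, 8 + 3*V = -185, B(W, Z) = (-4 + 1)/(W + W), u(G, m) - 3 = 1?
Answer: -285/2 ≈ -142.50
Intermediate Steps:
u(G, m) = 4 (u(G, m) = 3 + 1 = 4)
B(W, Z) = -3/(2*W) (B(W, Z) = -3*1/(2*W) = -3/(2*W))
V = -193/3 (V = -8/3 + (⅓)*(-185) = -8/3 - 185/3 = -193/3 ≈ -64.333)
J = 4
Q(L, H) = 3 (Q(L, H) = -9 + 12 = 3)
k(I, c) = -95/2 (k(I, c) = -48 - 3/2/(-3) = -48 - 3/2*(-⅓) = -48 + ½ = -95/2)
k(V, 230)*Q((-5 + 1)², J) = -95/2*3 = -285/2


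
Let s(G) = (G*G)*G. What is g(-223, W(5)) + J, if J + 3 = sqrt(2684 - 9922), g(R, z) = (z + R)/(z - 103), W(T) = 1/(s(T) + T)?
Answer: -3726/4463 + I*sqrt(7238) ≈ -0.83486 + 85.076*I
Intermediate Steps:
s(G) = G**3 (s(G) = G**2*G = G**3)
W(T) = 1/(T + T**3) (W(T) = 1/(T**3 + T) = 1/(T + T**3))
g(R, z) = (R + z)/(-103 + z)
J = -3 + I*sqrt(7238) (J = -3 + sqrt(2684 - 9922) = -3 + sqrt(-7238) = -3 + I*sqrt(7238) ≈ -3.0 + 85.076*I)
g(-223, W(5)) + J = (-223 + 1/(5 + 5**3))/(-103 + 1/(5 + 5**3)) + (-3 + I*sqrt(7238)) = (-223 + 1/(5 + 125))/(-103 + 1/(5 + 125)) + (-3 + I*sqrt(7238)) = (-223 + 1/130)/(-103 + 1/130) + (-3 + I*sqrt(7238)) = -28989/130/(-13389/130) + (-3 + I*sqrt(7238)) = -130/13389*(-28989/130) + (-3 + I*sqrt(7238)) = 9663/4463 + (-3 + I*sqrt(7238)) = -3726/4463 + I*sqrt(7238)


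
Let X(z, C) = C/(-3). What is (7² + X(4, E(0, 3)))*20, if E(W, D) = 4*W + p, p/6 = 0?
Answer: 980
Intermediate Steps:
p = 0 (p = 6*0 = 0)
E(W, D) = 4*W (E(W, D) = 4*W + 0 = 4*W)
X(z, C) = -C/3 (X(z, C) = C*(-⅓) = -C/3)
(7² + X(4, E(0, 3)))*20 = (7² - 4*0/3)*20 = (49 - ⅓*0)*20 = (49 + 0)*20 = 49*20 = 980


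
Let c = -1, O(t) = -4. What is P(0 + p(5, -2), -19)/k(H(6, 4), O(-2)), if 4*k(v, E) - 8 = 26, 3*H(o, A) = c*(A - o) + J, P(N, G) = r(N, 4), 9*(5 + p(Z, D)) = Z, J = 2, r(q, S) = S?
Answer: 8/17 ≈ 0.47059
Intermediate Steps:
p(Z, D) = -5 + Z/9
P(N, G) = 4
H(o, A) = ⅔ - A/3 + o/3 (H(o, A) = (-(A - o) + 2)/3 = ((o - A) + 2)/3 = (2 + o - A)/3 = ⅔ - A/3 + o/3)
k(v, E) = 17/2 (k(v, E) = 2 + (¼)*26 = 2 + 13/2 = 17/2)
P(0 + p(5, -2), -19)/k(H(6, 4), O(-2)) = 4/(17/2) = 4*(2/17) = 8/17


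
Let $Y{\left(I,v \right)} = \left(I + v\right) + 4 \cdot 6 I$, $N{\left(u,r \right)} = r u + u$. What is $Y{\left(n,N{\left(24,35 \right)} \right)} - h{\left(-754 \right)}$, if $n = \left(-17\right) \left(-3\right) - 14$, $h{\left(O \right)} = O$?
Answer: $2543$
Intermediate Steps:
$N{\left(u,r \right)} = u + r u$
$n = 37$ ($n = 51 - 14 = 37$)
$Y{\left(I,v \right)} = v + 25 I$ ($Y{\left(I,v \right)} = \left(I + v\right) + 24 I = v + 25 I$)
$Y{\left(n,N{\left(24,35 \right)} \right)} - h{\left(-754 \right)} = \left(24 \left(1 + 35\right) + 25 \cdot 37\right) - -754 = \left(24 \cdot 36 + 925\right) + 754 = \left(864 + 925\right) + 754 = 1789 + 754 = 2543$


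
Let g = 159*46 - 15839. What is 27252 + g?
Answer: 18727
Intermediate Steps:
g = -8525 (g = 7314 - 15839 = -8525)
27252 + g = 27252 - 8525 = 18727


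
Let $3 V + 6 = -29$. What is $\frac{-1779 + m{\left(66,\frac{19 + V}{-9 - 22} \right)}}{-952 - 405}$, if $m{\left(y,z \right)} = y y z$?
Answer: $\frac{87093}{42067} \approx 2.0703$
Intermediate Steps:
$V = - \frac{35}{3}$ ($V = -2 + \frac{1}{3} \left(-29\right) = -2 - \frac{29}{3} = - \frac{35}{3} \approx -11.667$)
$m{\left(y,z \right)} = z y^{2}$ ($m{\left(y,z \right)} = y^{2} z = z y^{2}$)
$\frac{-1779 + m{\left(66,\frac{19 + V}{-9 - 22} \right)}}{-952 - 405} = \frac{-1779 + \frac{19 - \frac{35}{3}}{-9 - 22} \cdot 66^{2}}{-952 - 405} = \frac{-1779 + \frac{22}{3 \left(-31\right)} 4356}{-1357} = \left(-1779 + \frac{22}{3} \left(- \frac{1}{31}\right) 4356\right) \left(- \frac{1}{1357}\right) = \left(-1779 - \frac{31944}{31}\right) \left(- \frac{1}{1357}\right) = \left(- \frac{87093}{31}\right) \left(- \frac{1}{1357}\right) = \frac{87093}{42067}$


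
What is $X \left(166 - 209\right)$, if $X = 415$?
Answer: $-17845$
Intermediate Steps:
$X \left(166 - 209\right) = 415 \left(166 - 209\right) = 415 \left(-43\right) = -17845$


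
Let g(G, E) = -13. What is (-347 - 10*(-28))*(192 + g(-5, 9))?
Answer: -11993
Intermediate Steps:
(-347 - 10*(-28))*(192 + g(-5, 9)) = (-347 - 10*(-28))*(192 - 13) = (-347 + 280)*179 = -67*179 = -11993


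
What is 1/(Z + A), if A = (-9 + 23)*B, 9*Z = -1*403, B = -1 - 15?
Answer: -9/2419 ≈ -0.0037205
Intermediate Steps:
B = -16
Z = -403/9 (Z = (-1*403)/9 = (⅑)*(-403) = -403/9 ≈ -44.778)
A = -224 (A = (-9 + 23)*(-16) = 14*(-16) = -224)
1/(Z + A) = 1/(-403/9 - 224) = 1/(-2419/9) = -9/2419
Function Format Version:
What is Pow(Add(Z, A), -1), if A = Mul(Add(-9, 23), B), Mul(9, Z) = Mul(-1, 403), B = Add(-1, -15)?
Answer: Rational(-9, 2419) ≈ -0.0037205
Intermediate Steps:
B = -16
Z = Rational(-403, 9) (Z = Mul(Rational(1, 9), Mul(-1, 403)) = Mul(Rational(1, 9), -403) = Rational(-403, 9) ≈ -44.778)
A = -224 (A = Mul(Add(-9, 23), -16) = Mul(14, -16) = -224)
Pow(Add(Z, A), -1) = Pow(Add(Rational(-403, 9), -224), -1) = Pow(Rational(-2419, 9), -1) = Rational(-9, 2419)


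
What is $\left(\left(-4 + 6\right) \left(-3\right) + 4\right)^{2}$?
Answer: $4$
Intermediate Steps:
$\left(\left(-4 + 6\right) \left(-3\right) + 4\right)^{2} = \left(2 \left(-3\right) + 4\right)^{2} = \left(-6 + 4\right)^{2} = \left(-2\right)^{2} = 4$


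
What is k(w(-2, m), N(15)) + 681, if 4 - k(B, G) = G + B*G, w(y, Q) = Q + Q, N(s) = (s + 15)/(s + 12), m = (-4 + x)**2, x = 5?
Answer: 2045/3 ≈ 681.67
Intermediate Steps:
m = 1 (m = (-4 + 5)**2 = 1**2 = 1)
N(s) = (15 + s)/(12 + s)
w(y, Q) = 2*Q
k(B, G) = 4 - G - B*G (k(B, G) = 4 - (G + B*G) = 4 + (-G - B*G) = 4 - G - B*G)
k(w(-2, m), N(15)) + 681 = (4 - (15 + 15)/(12 + 15) - 2*1*(15 + 15)/(12 + 15)) + 681 = (4 - 30/27 - 1*2*30/27) + 681 = (4 - 30/27 - 1*2*(1/27)*30) + 681 = (4 - 1*10/9 - 1*2*10/9) + 681 = (4 - 10/9 - 20/9) + 681 = 2/3 + 681 = 2045/3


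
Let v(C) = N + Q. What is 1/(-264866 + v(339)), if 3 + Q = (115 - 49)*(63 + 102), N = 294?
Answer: -1/253685 ≈ -3.9419e-6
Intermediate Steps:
Q = 10887 (Q = -3 + (115 - 49)*(63 + 102) = -3 + 66*165 = -3 + 10890 = 10887)
v(C) = 11181 (v(C) = 294 + 10887 = 11181)
1/(-264866 + v(339)) = 1/(-264866 + 11181) = 1/(-253685) = -1/253685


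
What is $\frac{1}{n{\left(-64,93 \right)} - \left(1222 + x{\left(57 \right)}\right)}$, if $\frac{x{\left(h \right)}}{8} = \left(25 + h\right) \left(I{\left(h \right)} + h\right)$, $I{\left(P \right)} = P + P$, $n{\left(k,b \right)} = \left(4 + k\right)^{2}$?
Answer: $- \frac{1}{109798} \approx -9.1076 \cdot 10^{-6}$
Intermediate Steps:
$I{\left(P \right)} = 2 P$
$x{\left(h \right)} = 24 h \left(25 + h\right)$ ($x{\left(h \right)} = 8 \left(25 + h\right) \left(2 h + h\right) = 8 \left(25 + h\right) 3 h = 8 \cdot 3 h \left(25 + h\right) = 24 h \left(25 + h\right)$)
$\frac{1}{n{\left(-64,93 \right)} - \left(1222 + x{\left(57 \right)}\right)} = \frac{1}{\left(4 - 64\right)^{2} - \left(1222 + 24 \cdot 57 \left(25 + 57\right)\right)} = \frac{1}{\left(-60\right)^{2} - \left(1222 + 24 \cdot 57 \cdot 82\right)} = \frac{1}{3600 - 113398} = \frac{1}{-109798} = - \frac{1}{109798}$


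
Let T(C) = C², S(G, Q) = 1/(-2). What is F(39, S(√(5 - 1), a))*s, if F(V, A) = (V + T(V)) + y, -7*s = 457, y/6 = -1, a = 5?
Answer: -101454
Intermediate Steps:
y = -6 (y = 6*(-1) = -6)
s = -457/7 (s = -⅐*457 = -457/7 ≈ -65.286)
S(G, Q) = -½
F(V, A) = -6 + V + V² (F(V, A) = (V + V²) - 6 = -6 + V + V²)
F(39, S(√(5 - 1), a))*s = (-6 + 39 + 39²)*(-457/7) = (-6 + 39 + 1521)*(-457/7) = 1554*(-457/7) = -101454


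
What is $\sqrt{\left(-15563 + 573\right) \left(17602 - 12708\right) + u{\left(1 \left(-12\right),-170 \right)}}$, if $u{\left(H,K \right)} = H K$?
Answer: $2 i \sqrt{18339755} \approx 8565.0 i$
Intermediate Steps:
$\sqrt{\left(-15563 + 573\right) \left(17602 - 12708\right) + u{\left(1 \left(-12\right),-170 \right)}} = \sqrt{\left(-15563 + 573\right) \left(17602 - 12708\right) + 1 \left(-12\right) \left(-170\right)} = \sqrt{\left(-14990\right) 4894 - -2040} = \sqrt{-73361060 + 2040} = \sqrt{-73359020} = 2 i \sqrt{18339755}$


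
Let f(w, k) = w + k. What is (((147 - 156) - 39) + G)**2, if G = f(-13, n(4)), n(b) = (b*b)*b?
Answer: 9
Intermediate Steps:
n(b) = b**3 (n(b) = b**2*b = b**3)
f(w, k) = k + w
G = 51 (G = 4**3 - 13 = 64 - 13 = 51)
(((147 - 156) - 39) + G)**2 = (((147 - 156) - 39) + 51)**2 = ((-9 - 39) + 51)**2 = (-48 + 51)**2 = 3**2 = 9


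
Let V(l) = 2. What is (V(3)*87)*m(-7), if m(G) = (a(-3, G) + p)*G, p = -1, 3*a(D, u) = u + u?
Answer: 6902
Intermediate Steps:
a(D, u) = 2*u/3 (a(D, u) = (u + u)/3 = (2*u)/3 = 2*u/3)
m(G) = G*(-1 + 2*G/3) (m(G) = (2*G/3 - 1)*G = (-1 + 2*G/3)*G = G*(-1 + 2*G/3))
(V(3)*87)*m(-7) = (2*87)*((⅓)*(-7)*(-3 + 2*(-7))) = 174*((⅓)*(-7)*(-3 - 14)) = 174*((⅓)*(-7)*(-17)) = 174*(119/3) = 6902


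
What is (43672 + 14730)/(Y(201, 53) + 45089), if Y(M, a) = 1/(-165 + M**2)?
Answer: 2349862872/1814201005 ≈ 1.2953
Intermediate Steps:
(43672 + 14730)/(Y(201, 53) + 45089) = (43672 + 14730)/(1/(-165 + 201**2) + 45089) = 58402/(1/(-165 + 40401) + 45089) = 58402/(1/40236 + 45089) = 58402/(1814201005/40236) = 58402*(40236/1814201005) = 2349862872/1814201005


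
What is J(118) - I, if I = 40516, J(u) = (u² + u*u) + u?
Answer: -12550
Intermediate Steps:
J(u) = u + 2*u² (J(u) = (u² + u²) + u = 2*u² + u = u + 2*u²)
J(118) - I = 118*(1 + 2*118) - 1*40516 = 118*(1 + 236) - 40516 = 118*237 - 40516 = 27966 - 40516 = -12550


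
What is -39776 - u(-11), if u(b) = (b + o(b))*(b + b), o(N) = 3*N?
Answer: -40744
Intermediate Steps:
u(b) = 8*b**2 (u(b) = (b + 3*b)*(b + b) = (4*b)*(2*b) = 8*b**2)
-39776 - u(-11) = -39776 - 8*(-11)**2 = -39776 - 8*121 = -39776 - 1*968 = -39776 - 968 = -40744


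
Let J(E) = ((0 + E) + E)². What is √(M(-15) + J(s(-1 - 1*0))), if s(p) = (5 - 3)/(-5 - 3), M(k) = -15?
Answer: I*√59/2 ≈ 3.8406*I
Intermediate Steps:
s(p) = -¼ (s(p) = 2/(-8) = 2*(-⅛) = -¼)
J(E) = 4*E² (J(E) = (E + E)² = (2*E)² = 4*E²)
√(M(-15) + J(s(-1 - 1*0))) = √(-15 + 4*(-¼)²) = √(-15 + 4*(1/16)) = √(-15 + ¼) = √(-59/4) = I*√59/2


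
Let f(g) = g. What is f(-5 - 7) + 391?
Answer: 379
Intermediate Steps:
f(-5 - 7) + 391 = (-5 - 7) + 391 = -12 + 391 = 379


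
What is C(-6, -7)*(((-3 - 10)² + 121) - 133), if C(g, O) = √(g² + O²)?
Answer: 157*√85 ≈ 1447.5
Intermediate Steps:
C(g, O) = √(O² + g²)
C(-6, -7)*(((-3 - 10)² + 121) - 133) = √((-7)² + (-6)²)*(((-3 - 10)² + 121) - 133) = √(49 + 36)*(((-13)² + 121) - 133) = √85*((169 + 121) - 133) = √85*(290 - 133) = √85*157 = 157*√85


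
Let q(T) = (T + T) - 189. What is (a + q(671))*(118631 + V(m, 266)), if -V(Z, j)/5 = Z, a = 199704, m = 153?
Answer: 23674211162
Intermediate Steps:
q(T) = -189 + 2*T (q(T) = 2*T - 189 = -189 + 2*T)
V(Z, j) = -5*Z
(a + q(671))*(118631 + V(m, 266)) = (199704 + (-189 + 2*671))*(118631 - 5*153) = (199704 + (-189 + 1342))*(118631 - 765) = (199704 + 1153)*117866 = 200857*117866 = 23674211162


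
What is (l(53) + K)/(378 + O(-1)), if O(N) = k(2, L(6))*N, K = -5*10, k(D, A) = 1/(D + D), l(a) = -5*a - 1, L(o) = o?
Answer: -1264/1511 ≈ -0.83653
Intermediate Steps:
l(a) = -1 - 5*a
k(D, A) = 1/(2*D)
K = -50
O(N) = N/4 (O(N) = ((½)/2)*N = ((½)*(½))*N = N/4)
(l(53) + K)/(378 + O(-1)) = ((-1 - 5*53) - 50)/(378 + (¼)*(-1)) = ((-1 - 265) - 50)/(378 - ¼) = (-266 - 50)/(1511/4) = -316*4/1511 = -1264/1511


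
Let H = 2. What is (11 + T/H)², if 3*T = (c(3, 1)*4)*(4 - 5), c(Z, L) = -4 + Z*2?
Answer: 841/9 ≈ 93.444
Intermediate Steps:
c(Z, L) = -4 + 2*Z
T = -8/3 (T = (((-4 + 2*3)*4)*(4 - 5))/3 = (((-4 + 6)*4)*(-1))/3 = ((2*4)*(-1))/3 = (8*(-1))/3 = (⅓)*(-8) = -8/3 ≈ -2.6667)
(11 + T/H)² = (11 - 8/3/2)² = (11 - 8/3*½)² = (11 - 4/3)² = (29/3)² = 841/9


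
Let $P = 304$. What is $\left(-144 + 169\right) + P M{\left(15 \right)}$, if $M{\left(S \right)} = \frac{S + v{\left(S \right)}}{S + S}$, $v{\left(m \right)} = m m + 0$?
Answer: $2457$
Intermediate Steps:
$v{\left(m \right)} = m^{2}$ ($v{\left(m \right)} = m^{2} + 0 = m^{2}$)
$M{\left(S \right)} = \frac{S + S^{2}}{2 S}$ ($M{\left(S \right)} = \frac{S + S^{2}}{S + S} = \frac{S + S^{2}}{2 S}$)
$\left(-144 + 169\right) + P M{\left(15 \right)} = \left(-144 + 169\right) + 304 \left(\frac{1}{2} + \frac{1}{2} \cdot 15\right) = 25 + 304 \left(\frac{1}{2} + \frac{15}{2}\right) = 25 + 304 \cdot 8 = 25 + 2432 = 2457$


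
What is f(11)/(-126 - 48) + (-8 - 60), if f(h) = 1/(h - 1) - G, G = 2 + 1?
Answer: -4079/60 ≈ -67.983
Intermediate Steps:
G = 3
f(h) = -3 + 1/(-1 + h) (f(h) = 1/(h - 1) - 1*3 = 1/(-1 + h) - 3 = -3 + 1/(-1 + h))
f(11)/(-126 - 48) + (-8 - 60) = ((4 - 3*11)/(-1 + 11))/(-126 - 48) + (-8 - 60) = ((4 - 33)/10)/(-174) - 68 = ((⅒)*(-29))*(-1/174) - 68 = -29/10*(-1/174) - 68 = 1/60 - 68 = -4079/60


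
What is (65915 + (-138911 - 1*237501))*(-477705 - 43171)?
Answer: 161730435372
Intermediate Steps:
(65915 + (-138911 - 1*237501))*(-477705 - 43171) = (65915 + (-138911 - 237501))*(-520876) = (65915 - 376412)*(-520876) = -310497*(-520876) = 161730435372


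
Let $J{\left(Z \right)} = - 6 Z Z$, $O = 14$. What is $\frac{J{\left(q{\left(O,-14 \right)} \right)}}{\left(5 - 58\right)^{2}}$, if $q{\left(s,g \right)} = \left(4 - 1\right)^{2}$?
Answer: $- \frac{486}{2809} \approx -0.17302$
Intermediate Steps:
$q{\left(s,g \right)} = 9$ ($q{\left(s,g \right)} = 3^{2} = 9$)
$J{\left(Z \right)} = - 6 Z^{2}$
$\frac{J{\left(q{\left(O,-14 \right)} \right)}}{\left(5 - 58\right)^{2}} = \frac{\left(-6\right) 9^{2}}{\left(5 - 58\right)^{2}} = \frac{\left(-6\right) 81}{\left(-53\right)^{2}} = - \frac{486}{2809}$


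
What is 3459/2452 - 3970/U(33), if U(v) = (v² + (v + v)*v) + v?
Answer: 84013/404580 ≈ 0.20765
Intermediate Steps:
U(v) = v + 3*v² (U(v) = (v² + (2*v)*v) + v = (v² + 2*v²) + v = 3*v² + v = v + 3*v²)
3459/2452 - 3970/U(33) = 3459/2452 - 3970*1/(33*(1 + 3*33)) = 3459*(1/2452) - 3970*1/(33*(1 + 99)) = 3459/2452 - 3970/(33*100) = 3459/2452 - 3970/3300 = 3459/2452 - 3970*1/3300 = 3459/2452 - 397/330 = 84013/404580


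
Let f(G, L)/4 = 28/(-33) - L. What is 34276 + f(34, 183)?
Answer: 1106840/33 ≈ 33541.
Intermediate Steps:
f(G, L) = -112/33 - 4*L (f(G, L) = 4*(28/(-33) - L) = 4*(28*(-1/33) - L) = 4*(-28/33 - L) = -112/33 - 4*L)
34276 + f(34, 183) = 34276 + (-112/33 - 4*183) = 34276 + (-112/33 - 732) = 34276 - 24268/33 = 1106840/33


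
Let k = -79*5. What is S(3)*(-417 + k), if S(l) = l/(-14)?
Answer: 174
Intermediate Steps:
S(l) = -l/14 (S(l) = l*(-1/14) = -l/14)
k = -395
S(3)*(-417 + k) = (-1/14*3)*(-417 - 395) = -3/14*(-812) = 174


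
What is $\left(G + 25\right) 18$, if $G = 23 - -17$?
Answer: $1170$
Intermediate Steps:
$G = 40$ ($G = 23 + 17 = 40$)
$\left(G + 25\right) 18 = \left(40 + 25\right) 18 = 65 \cdot 18 = 1170$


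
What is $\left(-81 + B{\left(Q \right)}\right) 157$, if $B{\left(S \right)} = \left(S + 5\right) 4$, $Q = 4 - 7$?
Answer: $-11461$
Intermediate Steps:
$Q = -3$ ($Q = 4 - 7 = -3$)
$B{\left(S \right)} = 20 + 4 S$ ($B{\left(S \right)} = \left(5 + S\right) 4 = 20 + 4 S$)
$\left(-81 + B{\left(Q \right)}\right) 157 = \left(-81 + \left(20 + 4 \left(-3\right)\right)\right) 157 = \left(-81 + \left(20 - 12\right)\right) 157 = \left(-81 + 8\right) 157 = \left(-73\right) 157 = -11461$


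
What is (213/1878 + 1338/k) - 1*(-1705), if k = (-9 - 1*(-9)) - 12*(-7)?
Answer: 3770803/2191 ≈ 1721.0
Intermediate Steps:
k = 84 (k = (-9 + 9) + 84 = 0 + 84 = 84)
(213/1878 + 1338/k) - 1*(-1705) = (213/1878 + 1338/84) - 1*(-1705) = (213*(1/1878) + 1338*(1/84)) + 1705 = (71/626 + 223/14) + 1705 = 35148/2191 + 1705 = 3770803/2191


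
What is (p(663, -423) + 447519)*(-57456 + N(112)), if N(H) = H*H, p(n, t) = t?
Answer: -20079975552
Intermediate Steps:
N(H) = H²
(p(663, -423) + 447519)*(-57456 + N(112)) = (-423 + 447519)*(-57456 + 112²) = 447096*(-57456 + 12544) = 447096*(-44912) = -20079975552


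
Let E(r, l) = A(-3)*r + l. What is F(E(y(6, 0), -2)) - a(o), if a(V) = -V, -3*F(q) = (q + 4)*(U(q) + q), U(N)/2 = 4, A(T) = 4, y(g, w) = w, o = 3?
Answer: -1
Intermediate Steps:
U(N) = 8 (U(N) = 2*4 = 8)
E(r, l) = l + 4*r (E(r, l) = 4*r + l = l + 4*r)
F(q) = -(4 + q)*(8 + q)/3 (F(q) = -(q + 4)*(8 + q)/3 = -(4 + q)*(8 + q)/3)
F(E(y(6, 0), -2)) - a(o) = (-32/3 - 4*(-2 + 4*0) - (-2 + 4*0)²/3) - (-1)*3 = (-32/3 - 4*(-2 + 0) - (-2 + 0)²/3) - 1*(-3) = (-32/3 - 4*(-2) - ⅓*(-2)²) + 3 = (-32/3 + 8 - ⅓*4) + 3 = (-32/3 + 8 - 4/3) + 3 = -4 + 3 = -1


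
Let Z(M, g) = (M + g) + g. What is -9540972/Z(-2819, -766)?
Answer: 9540972/4351 ≈ 2192.8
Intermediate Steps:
Z(M, g) = M + 2*g
-9540972/Z(-2819, -766) = -9540972/(-2819 + 2*(-766)) = -9540972/(-2819 - 1532) = -9540972/(-4351) = -9540972*(-1/4351) = 9540972/4351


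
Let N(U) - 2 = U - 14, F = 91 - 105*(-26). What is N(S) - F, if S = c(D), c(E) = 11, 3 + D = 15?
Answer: -2822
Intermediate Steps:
D = 12 (D = -3 + 15 = 12)
F = 2821 (F = 91 + 2730 = 2821)
S = 11
N(U) = -12 + U (N(U) = 2 + (U - 14) = 2 + (-14 + U) = -12 + U)
N(S) - F = (-12 + 11) - 1*2821 = -1 - 2821 = -2822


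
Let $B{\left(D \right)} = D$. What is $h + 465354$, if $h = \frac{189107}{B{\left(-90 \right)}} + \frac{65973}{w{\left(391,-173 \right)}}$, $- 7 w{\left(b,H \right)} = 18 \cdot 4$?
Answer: $\frac{164461957}{360} \approx 4.5684 \cdot 10^{5}$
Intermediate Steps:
$w{\left(b,H \right)} = - \frac{72}{7}$ ($w{\left(b,H \right)} = - \frac{18 \cdot 4}{7} = \left(- \frac{1}{7}\right) 72 = - \frac{72}{7}$)
$h = - \frac{3065483}{360}$ ($h = \frac{189107}{-90} + \frac{65973}{- \frac{72}{7}} = 189107 \left(- \frac{1}{90}\right) + 65973 \left(- \frac{7}{72}\right) = - \frac{189107}{90} - \frac{153937}{24} = - \frac{3065483}{360} \approx -8515.2$)
$h + 465354 = - \frac{3065483}{360} + 465354 = \frac{164461957}{360}$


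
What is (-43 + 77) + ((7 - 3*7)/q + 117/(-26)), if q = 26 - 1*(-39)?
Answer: 3807/130 ≈ 29.285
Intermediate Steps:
q = 65 (q = 26 + 39 = 65)
(-43 + 77) + ((7 - 3*7)/q + 117/(-26)) = (-43 + 77) + ((7 - 3*7)/65 + 117/(-26)) = 34 + ((7 - 21)*(1/65) + 117*(-1/26)) = 34 + (-14*1/65 - 9/2) = 34 + (-14/65 - 9/2) = 34 - 613/130 = 3807/130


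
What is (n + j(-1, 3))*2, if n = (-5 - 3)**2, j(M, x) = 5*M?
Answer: 118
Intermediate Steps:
n = 64 (n = (-8)**2 = 64)
(n + j(-1, 3))*2 = (64 + 5*(-1))*2 = (64 - 5)*2 = 59*2 = 118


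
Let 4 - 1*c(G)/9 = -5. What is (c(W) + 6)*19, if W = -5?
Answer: 1653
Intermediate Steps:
c(G) = 81 (c(G) = 36 - 9*(-5) = 36 + 45 = 81)
(c(W) + 6)*19 = (81 + 6)*19 = 87*19 = 1653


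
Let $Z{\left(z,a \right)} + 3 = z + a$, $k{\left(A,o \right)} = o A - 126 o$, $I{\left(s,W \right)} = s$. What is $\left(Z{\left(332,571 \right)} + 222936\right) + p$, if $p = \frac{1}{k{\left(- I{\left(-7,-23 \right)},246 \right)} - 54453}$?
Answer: $\frac{18741116771}{83727} \approx 2.2384 \cdot 10^{5}$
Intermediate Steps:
$k{\left(A,o \right)} = - 126 o + A o$ ($k{\left(A,o \right)} = A o - 126 o = - 126 o + A o$)
$Z{\left(z,a \right)} = -3 + a + z$ ($Z{\left(z,a \right)} = -3 + \left(z + a\right) = -3 + \left(a + z\right) = -3 + a + z$)
$p = - \frac{1}{83727}$ ($p = \frac{1}{246 \left(-126 - -7\right) - 54453} = \frac{1}{246 \left(-126 + 7\right) - 54453} = \frac{1}{246 \left(-119\right) - 54453} = \frac{1}{-29274 - 54453} = \frac{1}{-83727} = - \frac{1}{83727} \approx -1.1944 \cdot 10^{-5}$)
$\left(Z{\left(332,571 \right)} + 222936\right) + p = \left(\left(-3 + 571 + 332\right) + 222936\right) - \frac{1}{83727} = \left(900 + 222936\right) - \frac{1}{83727} = 223836 - \frac{1}{83727} = \frac{18741116771}{83727}$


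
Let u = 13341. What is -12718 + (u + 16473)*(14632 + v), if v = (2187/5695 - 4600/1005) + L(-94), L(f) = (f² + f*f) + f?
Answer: 5468175035908/5695 ≈ 9.6017e+8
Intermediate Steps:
L(f) = f + 2*f² (L(f) = (f² + f²) + f = 2*f² + f = f + 2*f²)
v = 300248491/17085 (v = (2187/5695 - 4600/1005) - 94*(1 + 2*(-94)) = (2187*(1/5695) - 4600*1/1005) - 94*(1 - 188) = (2187/5695 - 920/201) - 94*(-187) = -71639/17085 + 17578 = 300248491/17085 ≈ 17574.)
-12718 + (u + 16473)*(14632 + v) = -12718 + (13341 + 16473)*(14632 + 300248491/17085) = -12718 + 29814*(550236211/17085) = -12718 + 5468247464918/5695 = 5468175035908/5695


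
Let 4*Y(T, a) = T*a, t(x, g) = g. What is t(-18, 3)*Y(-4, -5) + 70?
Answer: 85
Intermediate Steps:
Y(T, a) = T*a/4 (Y(T, a) = (T*a)/4 = T*a/4)
t(-18, 3)*Y(-4, -5) + 70 = 3*((1/4)*(-4)*(-5)) + 70 = 3*5 + 70 = 15 + 70 = 85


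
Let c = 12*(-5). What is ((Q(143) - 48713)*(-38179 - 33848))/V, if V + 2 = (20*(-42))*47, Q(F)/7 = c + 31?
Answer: -1761636366/19741 ≈ -89238.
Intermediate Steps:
c = -60
Q(F) = -203 (Q(F) = 7*(-60 + 31) = 7*(-29) = -203)
V = -39482 (V = -2 + (20*(-42))*47 = -2 - 840*47 = -2 - 39480 = -39482)
((Q(143) - 48713)*(-38179 - 33848))/V = ((-203 - 48713)*(-38179 - 33848))/(-39482) = -48916*(-72027)*(-1/39482) = 3523272732*(-1/39482) = -1761636366/19741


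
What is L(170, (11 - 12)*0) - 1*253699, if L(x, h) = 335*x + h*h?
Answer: -196749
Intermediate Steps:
L(x, h) = h² + 335*x (L(x, h) = 335*x + h² = h² + 335*x)
L(170, (11 - 12)*0) - 1*253699 = (((11 - 12)*0)² + 335*170) - 1*253699 = ((-1*0)² + 56950) - 253699 = (0² + 56950) - 253699 = (0 + 56950) - 253699 = 56950 - 253699 = -196749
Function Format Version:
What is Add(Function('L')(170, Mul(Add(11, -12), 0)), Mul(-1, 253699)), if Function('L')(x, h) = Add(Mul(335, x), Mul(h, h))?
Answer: -196749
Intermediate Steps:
Function('L')(x, h) = Add(Pow(h, 2), Mul(335, x)) (Function('L')(x, h) = Add(Mul(335, x), Pow(h, 2)) = Add(Pow(h, 2), Mul(335, x)))
Add(Function('L')(170, Mul(Add(11, -12), 0)), Mul(-1, 253699)) = Add(Add(Pow(Mul(Add(11, -12), 0), 2), Mul(335, 170)), Mul(-1, 253699)) = Add(Add(Pow(Mul(-1, 0), 2), 56950), -253699) = Add(Add(Pow(0, 2), 56950), -253699) = Add(Add(0, 56950), -253699) = Add(56950, -253699) = -196749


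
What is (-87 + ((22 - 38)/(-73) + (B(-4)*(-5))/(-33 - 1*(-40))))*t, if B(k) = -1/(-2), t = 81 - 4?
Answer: -979605/146 ≈ -6709.6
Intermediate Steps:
t = 77
B(k) = ½ (B(k) = -1*(-½) = ½)
(-87 + ((22 - 38)/(-73) + (B(-4)*(-5))/(-33 - 1*(-40))))*t = (-87 + ((22 - 38)/(-73) + ((½)*(-5))/(-33 - 1*(-40))))*77 = (-87 + (-16*(-1/73) - 5/(2*(-33 + 40))))*77 = (-87 + (16/73 - 5/2/7))*77 = (-87 + (16/73 - 5/2*⅐))*77 = (-87 + (16/73 - 5/14))*77 = (-87 - 141/1022)*77 = -89055/1022*77 = -979605/146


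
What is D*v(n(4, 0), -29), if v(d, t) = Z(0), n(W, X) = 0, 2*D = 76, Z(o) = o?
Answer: 0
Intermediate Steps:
D = 38 (D = (1/2)*76 = 38)
v(d, t) = 0
D*v(n(4, 0), -29) = 38*0 = 0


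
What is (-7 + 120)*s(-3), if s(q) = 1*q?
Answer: -339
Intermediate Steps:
s(q) = q
(-7 + 120)*s(-3) = (-7 + 120)*(-3) = 113*(-3) = -339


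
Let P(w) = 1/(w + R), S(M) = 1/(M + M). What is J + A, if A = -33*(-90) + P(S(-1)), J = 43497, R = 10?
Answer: 882875/19 ≈ 46467.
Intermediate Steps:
S(M) = 1/(2*M)
P(w) = 1/(10 + w) (P(w) = 1/(w + 10) = 1/(10 + w))
A = 56432/19 (A = -33*(-90) + 1/(10 + (½)/(-1)) = 2970 + 1/(10 + (½)*(-1)) = 2970 + 1/(10 - ½) = 2970 + 1/(19/2) = 2970 + 2/19 = 56432/19 ≈ 2970.1)
J + A = 43497 + 56432/19 = 882875/19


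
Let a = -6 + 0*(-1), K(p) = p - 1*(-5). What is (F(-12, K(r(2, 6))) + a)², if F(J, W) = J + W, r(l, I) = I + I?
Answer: 1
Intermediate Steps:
r(l, I) = 2*I
K(p) = 5 + p (K(p) = p + 5 = 5 + p)
a = -6 (a = -6 + 0 = -6)
(F(-12, K(r(2, 6))) + a)² = ((-12 + (5 + 2*6)) - 6)² = ((-12 + (5 + 12)) - 6)² = ((-12 + 17) - 6)² = (5 - 6)² = (-1)² = 1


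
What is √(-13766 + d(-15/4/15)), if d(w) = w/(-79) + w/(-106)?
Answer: I*√3861299558874/16748 ≈ 117.33*I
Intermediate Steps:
d(w) = -185*w/8374 (d(w) = w*(-1/79) + w*(-1/106) = -w/79 - w/106 = -185*w/8374)
√(-13766 + d(-15/4/15)) = √(-13766 - 185*(-15/4)/(8374*15)) = √(-13766 - 185*(-15*¼)/(8374*15)) = √(-13766 - (-2775)/(33496*15)) = √(-13766 - 185/8374*(-¼)) = √(-13766 + 185/33496) = √(-461105751/33496) = I*√3861299558874/16748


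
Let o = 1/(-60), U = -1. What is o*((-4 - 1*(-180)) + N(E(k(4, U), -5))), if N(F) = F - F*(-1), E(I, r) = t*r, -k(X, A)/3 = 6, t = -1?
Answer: -31/10 ≈ -3.1000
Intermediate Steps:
k(X, A) = -18 (k(X, A) = -3*6 = -18)
E(I, r) = -r
N(F) = 2*F (N(F) = F - (-1)*F = F + F = 2*F)
o = -1/60 ≈ -0.016667
o*((-4 - 1*(-180)) + N(E(k(4, U), -5))) = -((-4 - 1*(-180)) + 2*(-1*(-5)))/60 = -((-4 + 180) + 2*5)/60 = -(176 + 10)/60 = -1/60*186 = -31/10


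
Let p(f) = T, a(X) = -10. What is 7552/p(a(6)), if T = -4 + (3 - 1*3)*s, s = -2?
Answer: -1888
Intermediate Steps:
T = -4 (T = -4 + (3 - 1*3)*(-2) = -4 + (3 - 3)*(-2) = -4 + 0*(-2) = -4 + 0 = -4)
p(f) = -4
7552/p(a(6)) = 7552/(-4) = 7552*(-¼) = -1888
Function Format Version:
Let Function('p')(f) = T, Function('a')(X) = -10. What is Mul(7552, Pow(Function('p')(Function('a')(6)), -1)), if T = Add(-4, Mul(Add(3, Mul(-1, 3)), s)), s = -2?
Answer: -1888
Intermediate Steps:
T = -4 (T = Add(-4, Mul(Add(3, Mul(-1, 3)), -2)) = Add(-4, Mul(Add(3, -3), -2)) = Add(-4, Mul(0, -2)) = Add(-4, 0) = -4)
Function('p')(f) = -4
Mul(7552, Pow(Function('p')(Function('a')(6)), -1)) = Mul(7552, Pow(-4, -1)) = Mul(7552, Rational(-1, 4)) = -1888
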